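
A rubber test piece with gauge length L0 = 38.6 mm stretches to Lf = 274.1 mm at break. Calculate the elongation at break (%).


Elongation = (Lf - L0) / L0 * 100
= (274.1 - 38.6) / 38.6 * 100
= 235.5 / 38.6 * 100
= 610.1%

610.1%


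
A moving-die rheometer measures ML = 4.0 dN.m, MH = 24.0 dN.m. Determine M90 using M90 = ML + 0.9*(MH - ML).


M90 = ML + 0.9 * (MH - ML)
M90 = 4.0 + 0.9 * (24.0 - 4.0)
M90 = 4.0 + 0.9 * 20.0
M90 = 22.0 dN.m

22.0 dN.m


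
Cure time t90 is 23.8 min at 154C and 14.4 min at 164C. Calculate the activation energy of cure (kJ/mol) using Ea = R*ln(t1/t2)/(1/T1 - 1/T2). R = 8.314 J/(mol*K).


T1 = 427.15 K, T2 = 437.15 K
1/T1 - 1/T2 = 5.3554e-05
ln(t1/t2) = ln(23.8/14.4) = 0.5025
Ea = 8.314 * 0.5025 / 5.3554e-05 = 78004.5863 J/mol
Ea = 78.0 kJ/mol

78.0 kJ/mol


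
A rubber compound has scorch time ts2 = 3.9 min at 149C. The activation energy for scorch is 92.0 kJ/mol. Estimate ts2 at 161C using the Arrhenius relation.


Convert temperatures: T1 = 149 + 273.15 = 422.15 K, T2 = 161 + 273.15 = 434.15 K
ts2_new = 3.9 * exp(92000 / 8.314 * (1/434.15 - 1/422.15))
1/T2 - 1/T1 = -6.5475e-05
ts2_new = 1.89 min

1.89 min


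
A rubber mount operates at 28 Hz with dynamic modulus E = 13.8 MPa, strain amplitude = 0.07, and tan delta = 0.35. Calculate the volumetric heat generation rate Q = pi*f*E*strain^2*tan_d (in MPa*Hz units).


Q = pi * f * E * strain^2 * tan_d
= pi * 28 * 13.8 * 0.07^2 * 0.35
= pi * 28 * 13.8 * 0.0049 * 0.35
= 2.0819

Q = 2.0819


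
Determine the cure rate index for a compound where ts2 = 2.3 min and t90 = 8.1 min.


CRI = 100 / (t90 - ts2)
= 100 / (8.1 - 2.3)
= 100 / 5.8
= 17.24 min^-1

17.24 min^-1


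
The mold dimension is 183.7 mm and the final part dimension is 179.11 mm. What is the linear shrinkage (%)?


Shrinkage = (mold - part) / mold * 100
= (183.7 - 179.11) / 183.7 * 100
= 4.59 / 183.7 * 100
= 2.5%

2.5%


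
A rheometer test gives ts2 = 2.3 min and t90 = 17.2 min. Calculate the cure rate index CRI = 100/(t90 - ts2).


CRI = 100 / (t90 - ts2)
= 100 / (17.2 - 2.3)
= 100 / 14.9
= 6.71 min^-1

6.71 min^-1


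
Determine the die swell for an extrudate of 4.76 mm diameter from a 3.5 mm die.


Die swell ratio = D_extrudate / D_die
= 4.76 / 3.5
= 1.36

Die swell = 1.36


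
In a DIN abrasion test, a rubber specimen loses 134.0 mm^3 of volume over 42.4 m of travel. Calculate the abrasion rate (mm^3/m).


Rate = volume_loss / distance
= 134.0 / 42.4
= 3.16 mm^3/m

3.16 mm^3/m


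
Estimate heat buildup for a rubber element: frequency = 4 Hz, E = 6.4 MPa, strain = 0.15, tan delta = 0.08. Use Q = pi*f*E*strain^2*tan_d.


Q = pi * f * E * strain^2 * tan_d
= pi * 4 * 6.4 * 0.15^2 * 0.08
= pi * 4 * 6.4 * 0.0225 * 0.08
= 0.1448

Q = 0.1448


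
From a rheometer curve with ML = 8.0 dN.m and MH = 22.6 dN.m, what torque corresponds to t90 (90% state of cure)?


M90 = ML + 0.9 * (MH - ML)
M90 = 8.0 + 0.9 * (22.6 - 8.0)
M90 = 8.0 + 0.9 * 14.6
M90 = 21.14 dN.m

21.14 dN.m


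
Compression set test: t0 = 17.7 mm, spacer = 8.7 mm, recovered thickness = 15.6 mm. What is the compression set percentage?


CS = (t0 - recovered) / (t0 - ts) * 100
= (17.7 - 15.6) / (17.7 - 8.7) * 100
= 2.1 / 9.0 * 100
= 23.3%

23.3%


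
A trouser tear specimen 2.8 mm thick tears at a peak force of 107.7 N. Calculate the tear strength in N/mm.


Tear strength = force / thickness
= 107.7 / 2.8
= 38.46 N/mm

38.46 N/mm


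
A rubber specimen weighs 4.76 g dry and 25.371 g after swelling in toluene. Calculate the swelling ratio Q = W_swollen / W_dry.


Q = W_swollen / W_dry
Q = 25.371 / 4.76
Q = 5.33

Q = 5.33


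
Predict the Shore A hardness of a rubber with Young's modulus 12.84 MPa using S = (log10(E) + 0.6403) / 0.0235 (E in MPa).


log10(E) = 0.0235*S - 0.6403  =>  S = (log10(E) + 0.6403) / 0.0235
log10(12.84) = 1.108565
S = (1.108565 + 0.6403) / 0.0235 = 1.748865 / 0.0235
S = 74.4

Shore A = 74.4


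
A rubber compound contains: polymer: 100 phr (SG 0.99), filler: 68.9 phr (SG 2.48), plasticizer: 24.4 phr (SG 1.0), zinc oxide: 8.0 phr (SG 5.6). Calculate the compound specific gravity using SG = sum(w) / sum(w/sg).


Sum of weights = 201.3
Volume contributions:
  polymer: 100/0.99 = 101.0101
  filler: 68.9/2.48 = 27.7823
  plasticizer: 24.4/1.0 = 24.4000
  zinc oxide: 8.0/5.6 = 1.4286
Sum of volumes = 154.6209
SG = 201.3 / 154.6209 = 1.302

SG = 1.302


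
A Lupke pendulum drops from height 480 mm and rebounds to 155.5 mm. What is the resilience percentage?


Resilience = h_rebound / h_drop * 100
= 155.5 / 480 * 100
= 32.4%

32.4%


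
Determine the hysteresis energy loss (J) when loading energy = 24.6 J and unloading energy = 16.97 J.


Hysteresis loss = loading - unloading
= 24.6 - 16.97
= 7.63 J

7.63 J


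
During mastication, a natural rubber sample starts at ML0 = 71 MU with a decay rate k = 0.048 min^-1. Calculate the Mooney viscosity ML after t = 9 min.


ML = ML0 * exp(-k * t)
ML = 71 * exp(-0.048 * 9)
ML = 71 * 0.6492
ML = 46.09 MU

46.09 MU


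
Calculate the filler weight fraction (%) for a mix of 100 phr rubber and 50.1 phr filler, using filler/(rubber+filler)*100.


Filler % = filler / (rubber + filler) * 100
= 50.1 / (100 + 50.1) * 100
= 50.1 / 150.1 * 100
= 33.38%

33.38%


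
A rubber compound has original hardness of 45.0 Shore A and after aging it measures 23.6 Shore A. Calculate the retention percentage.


Retention = aged / original * 100
= 23.6 / 45.0 * 100
= 52.4%

52.4%


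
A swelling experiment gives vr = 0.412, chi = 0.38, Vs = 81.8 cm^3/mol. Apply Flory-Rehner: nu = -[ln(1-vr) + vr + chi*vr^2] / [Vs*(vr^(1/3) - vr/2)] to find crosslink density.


ln(1 - vr) = ln(1 - 0.412) = -0.5310
Numerator = -((-0.5310) + 0.412 + 0.38 * 0.412^2) = 0.0545
Denominator = 81.8 * (0.412^(1/3) - 0.412/2) = 44.0167
nu = 0.0545 / 44.0167 = 0.0012 mol/cm^3

0.0012 mol/cm^3


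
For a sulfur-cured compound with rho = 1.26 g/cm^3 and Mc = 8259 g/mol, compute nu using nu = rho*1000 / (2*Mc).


nu = rho * 1000 / (2 * Mc)
nu = 1.26 * 1000 / (2 * 8259)
nu = 1260.0 / 16518
nu = 0.0763 mol/L

0.0763 mol/L


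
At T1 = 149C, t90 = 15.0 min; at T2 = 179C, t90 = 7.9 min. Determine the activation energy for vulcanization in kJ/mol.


T1 = 422.15 K, T2 = 452.15 K
1/T1 - 1/T2 = 1.5717e-04
ln(t1/t2) = ln(15.0/7.9) = 0.6412
Ea = 8.314 * 0.6412 / 1.5717e-04 = 33917.4428 J/mol
Ea = 33.92 kJ/mol

33.92 kJ/mol


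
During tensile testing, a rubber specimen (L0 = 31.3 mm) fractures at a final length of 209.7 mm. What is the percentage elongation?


Elongation = (Lf - L0) / L0 * 100
= (209.7 - 31.3) / 31.3 * 100
= 178.4 / 31.3 * 100
= 570.0%

570.0%


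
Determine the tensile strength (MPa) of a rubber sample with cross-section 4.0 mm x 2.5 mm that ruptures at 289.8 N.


Area = width * thickness = 4.0 * 2.5 = 10.0 mm^2
TS = force / area = 289.8 / 10.0 = 28.98 MPa

28.98 MPa


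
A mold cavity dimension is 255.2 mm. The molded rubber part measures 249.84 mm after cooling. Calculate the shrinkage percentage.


Shrinkage = (mold - part) / mold * 100
= (255.2 - 249.84) / 255.2 * 100
= 5.36 / 255.2 * 100
= 2.1%

2.1%


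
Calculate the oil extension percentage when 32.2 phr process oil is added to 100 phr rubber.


Oil % = oil / (100 + oil) * 100
= 32.2 / (100 + 32.2) * 100
= 32.2 / 132.2 * 100
= 24.36%

24.36%


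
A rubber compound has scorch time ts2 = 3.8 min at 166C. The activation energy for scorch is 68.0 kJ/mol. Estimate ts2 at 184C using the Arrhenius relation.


Convert temperatures: T1 = 166 + 273.15 = 439.15 K, T2 = 184 + 273.15 = 457.15 K
ts2_new = 3.8 * exp(68000 / 8.314 * (1/457.15 - 1/439.15))
1/T2 - 1/T1 = -8.9660e-05
ts2_new = 1.83 min

1.83 min


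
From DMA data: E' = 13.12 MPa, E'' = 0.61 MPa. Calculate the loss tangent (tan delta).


tan delta = E'' / E'
= 0.61 / 13.12
= 0.0465

tan delta = 0.0465


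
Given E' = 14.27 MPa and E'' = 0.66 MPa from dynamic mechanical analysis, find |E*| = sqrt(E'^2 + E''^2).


|E*| = sqrt(E'^2 + E''^2)
= sqrt(14.27^2 + 0.66^2)
= sqrt(203.6329 + 0.4356)
= 14.285 MPa

14.285 MPa


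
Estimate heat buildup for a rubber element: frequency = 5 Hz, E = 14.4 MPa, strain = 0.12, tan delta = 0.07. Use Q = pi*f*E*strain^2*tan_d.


Q = pi * f * E * strain^2 * tan_d
= pi * 5 * 14.4 * 0.12^2 * 0.07
= pi * 5 * 14.4 * 0.0144 * 0.07
= 0.2280

Q = 0.2280


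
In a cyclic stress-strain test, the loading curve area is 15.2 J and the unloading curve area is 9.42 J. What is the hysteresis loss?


Hysteresis loss = loading - unloading
= 15.2 - 9.42
= 5.78 J

5.78 J


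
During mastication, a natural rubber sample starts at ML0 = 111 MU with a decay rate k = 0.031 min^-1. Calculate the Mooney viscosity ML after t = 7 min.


ML = ML0 * exp(-k * t)
ML = 111 * exp(-0.031 * 7)
ML = 111 * 0.8049
ML = 89.35 MU

89.35 MU


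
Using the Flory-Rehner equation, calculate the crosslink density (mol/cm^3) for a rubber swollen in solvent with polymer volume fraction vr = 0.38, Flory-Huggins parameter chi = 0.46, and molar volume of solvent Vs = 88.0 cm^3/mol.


ln(1 - vr) = ln(1 - 0.38) = -0.4780
Numerator = -((-0.4780) + 0.38 + 0.46 * 0.38^2) = 0.0316
Denominator = 88.0 * (0.38^(1/3) - 0.38/2) = 47.0198
nu = 0.0316 / 47.0198 = 6.7231e-04 mol/cm^3

6.7231e-04 mol/cm^3


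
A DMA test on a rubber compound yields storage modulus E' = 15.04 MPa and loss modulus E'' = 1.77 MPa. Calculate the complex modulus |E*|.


|E*| = sqrt(E'^2 + E''^2)
= sqrt(15.04^2 + 1.77^2)
= sqrt(226.2016 + 3.1329)
= 15.144 MPa

15.144 MPa


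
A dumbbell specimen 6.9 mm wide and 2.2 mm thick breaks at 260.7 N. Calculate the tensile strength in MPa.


Area = width * thickness = 6.9 * 2.2 = 15.18 mm^2
TS = force / area = 260.7 / 15.18 = 17.17 MPa

17.17 MPa


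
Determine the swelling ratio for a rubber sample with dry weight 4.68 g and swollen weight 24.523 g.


Q = W_swollen / W_dry
Q = 24.523 / 4.68
Q = 5.24

Q = 5.24


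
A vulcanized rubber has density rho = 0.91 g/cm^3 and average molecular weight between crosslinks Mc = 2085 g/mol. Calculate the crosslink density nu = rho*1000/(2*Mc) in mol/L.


nu = rho * 1000 / (2 * Mc)
nu = 0.91 * 1000 / (2 * 2085)
nu = 910.0 / 4170
nu = 0.2182 mol/L

0.2182 mol/L


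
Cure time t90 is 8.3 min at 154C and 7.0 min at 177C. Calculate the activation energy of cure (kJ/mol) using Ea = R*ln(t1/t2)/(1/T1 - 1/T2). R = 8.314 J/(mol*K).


T1 = 427.15 K, T2 = 450.15 K
1/T1 - 1/T2 = 1.1962e-04
ln(t1/t2) = ln(8.3/7.0) = 0.1703
Ea = 8.314 * 0.1703 / 1.1962e-04 = 11839.9583 J/mol
Ea = 11.84 kJ/mol

11.84 kJ/mol


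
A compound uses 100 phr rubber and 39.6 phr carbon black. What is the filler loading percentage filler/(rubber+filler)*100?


Filler % = filler / (rubber + filler) * 100
= 39.6 / (100 + 39.6) * 100
= 39.6 / 139.6 * 100
= 28.37%

28.37%


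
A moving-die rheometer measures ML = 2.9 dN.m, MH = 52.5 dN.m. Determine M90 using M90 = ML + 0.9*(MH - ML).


M90 = ML + 0.9 * (MH - ML)
M90 = 2.9 + 0.9 * (52.5 - 2.9)
M90 = 2.9 + 0.9 * 49.6
M90 = 47.54 dN.m

47.54 dN.m


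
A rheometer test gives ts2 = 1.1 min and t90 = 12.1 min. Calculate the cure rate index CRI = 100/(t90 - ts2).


CRI = 100 / (t90 - ts2)
= 100 / (12.1 - 1.1)
= 100 / 11.0
= 9.09 min^-1

9.09 min^-1


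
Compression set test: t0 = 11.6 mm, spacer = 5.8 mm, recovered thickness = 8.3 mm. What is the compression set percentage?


CS = (t0 - recovered) / (t0 - ts) * 100
= (11.6 - 8.3) / (11.6 - 5.8) * 100
= 3.3 / 5.8 * 100
= 56.9%

56.9%


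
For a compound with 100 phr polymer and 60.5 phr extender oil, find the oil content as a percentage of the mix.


Oil % = oil / (100 + oil) * 100
= 60.5 / (100 + 60.5) * 100
= 60.5 / 160.5 * 100
= 37.69%

37.69%


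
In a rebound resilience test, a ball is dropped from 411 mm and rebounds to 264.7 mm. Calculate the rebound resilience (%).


Resilience = h_rebound / h_drop * 100
= 264.7 / 411 * 100
= 64.4%

64.4%


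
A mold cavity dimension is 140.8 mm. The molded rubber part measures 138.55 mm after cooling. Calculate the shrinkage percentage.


Shrinkage = (mold - part) / mold * 100
= (140.8 - 138.55) / 140.8 * 100
= 2.25 / 140.8 * 100
= 1.6%

1.6%


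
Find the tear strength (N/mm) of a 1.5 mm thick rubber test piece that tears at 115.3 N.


Tear strength = force / thickness
= 115.3 / 1.5
= 76.87 N/mm

76.87 N/mm


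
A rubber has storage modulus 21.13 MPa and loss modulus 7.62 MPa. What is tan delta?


tan delta = E'' / E'
= 7.62 / 21.13
= 0.3606

tan delta = 0.3606


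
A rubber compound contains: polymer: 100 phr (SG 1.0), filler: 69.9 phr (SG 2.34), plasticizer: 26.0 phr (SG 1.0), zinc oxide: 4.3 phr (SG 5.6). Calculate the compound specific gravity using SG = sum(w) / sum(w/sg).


Sum of weights = 200.2
Volume contributions:
  polymer: 100/1.0 = 100.0000
  filler: 69.9/2.34 = 29.8718
  plasticizer: 26.0/1.0 = 26.0000
  zinc oxide: 4.3/5.6 = 0.7679
Sum of volumes = 156.6397
SG = 200.2 / 156.6397 = 1.278

SG = 1.278


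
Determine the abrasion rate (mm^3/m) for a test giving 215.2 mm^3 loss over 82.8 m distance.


Rate = volume_loss / distance
= 215.2 / 82.8
= 2.599 mm^3/m

2.599 mm^3/m


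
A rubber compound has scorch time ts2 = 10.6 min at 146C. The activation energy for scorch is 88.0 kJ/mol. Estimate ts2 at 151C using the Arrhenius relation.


Convert temperatures: T1 = 146 + 273.15 = 419.15 K, T2 = 151 + 273.15 = 424.15 K
ts2_new = 10.6 * exp(88000 / 8.314 * (1/424.15 - 1/419.15))
1/T2 - 1/T1 = -2.8124e-05
ts2_new = 7.87 min

7.87 min


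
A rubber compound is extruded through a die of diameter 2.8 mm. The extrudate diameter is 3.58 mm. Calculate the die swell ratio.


Die swell ratio = D_extrudate / D_die
= 3.58 / 2.8
= 1.279

Die swell = 1.279


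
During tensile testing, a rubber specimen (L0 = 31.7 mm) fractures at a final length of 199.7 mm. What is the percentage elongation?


Elongation = (Lf - L0) / L0 * 100
= (199.7 - 31.7) / 31.7 * 100
= 168.0 / 31.7 * 100
= 530.0%

530.0%


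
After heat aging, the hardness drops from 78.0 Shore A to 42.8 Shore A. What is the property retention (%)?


Retention = aged / original * 100
= 42.8 / 78.0 * 100
= 54.9%

54.9%


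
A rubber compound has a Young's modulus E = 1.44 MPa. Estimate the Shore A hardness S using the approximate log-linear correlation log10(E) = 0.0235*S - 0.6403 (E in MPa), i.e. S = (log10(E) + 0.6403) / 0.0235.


log10(E) = 0.0235*S - 0.6403  =>  S = (log10(E) + 0.6403) / 0.0235
log10(1.44) = 0.158362
S = (0.158362 + 0.6403) / 0.0235 = 0.798662 / 0.0235
S = 34.0

Shore A = 34.0


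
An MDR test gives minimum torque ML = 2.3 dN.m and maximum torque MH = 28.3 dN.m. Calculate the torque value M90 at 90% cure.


M90 = ML + 0.9 * (MH - ML)
M90 = 2.3 + 0.9 * (28.3 - 2.3)
M90 = 2.3 + 0.9 * 26.0
M90 = 25.7 dN.m

25.7 dN.m


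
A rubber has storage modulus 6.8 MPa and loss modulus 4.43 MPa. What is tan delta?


tan delta = E'' / E'
= 4.43 / 6.8
= 0.6515

tan delta = 0.6515


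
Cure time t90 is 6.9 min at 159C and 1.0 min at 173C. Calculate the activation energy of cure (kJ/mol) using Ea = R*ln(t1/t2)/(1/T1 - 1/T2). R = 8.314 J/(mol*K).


T1 = 432.15 K, T2 = 446.15 K
1/T1 - 1/T2 = 7.2613e-05
ln(t1/t2) = ln(6.9/1.0) = 1.9315
Ea = 8.314 * 1.9315 / 7.2613e-05 = 221155.0832 J/mol
Ea = 221.16 kJ/mol

221.16 kJ/mol


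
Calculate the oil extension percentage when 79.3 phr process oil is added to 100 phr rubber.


Oil % = oil / (100 + oil) * 100
= 79.3 / (100 + 79.3) * 100
= 79.3 / 179.3 * 100
= 44.23%

44.23%


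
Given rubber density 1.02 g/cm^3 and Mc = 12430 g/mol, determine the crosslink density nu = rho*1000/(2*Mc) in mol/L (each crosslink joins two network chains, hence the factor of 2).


nu = rho * 1000 / (2 * Mc)
nu = 1.02 * 1000 / (2 * 12430)
nu = 1020.0 / 24860
nu = 0.0410 mol/L

0.0410 mol/L


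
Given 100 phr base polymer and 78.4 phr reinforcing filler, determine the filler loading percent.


Filler % = filler / (rubber + filler) * 100
= 78.4 / (100 + 78.4) * 100
= 78.4 / 178.4 * 100
= 43.95%

43.95%


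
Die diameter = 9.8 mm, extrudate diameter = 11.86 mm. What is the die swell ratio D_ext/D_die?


Die swell ratio = D_extrudate / D_die
= 11.86 / 9.8
= 1.21

Die swell = 1.21


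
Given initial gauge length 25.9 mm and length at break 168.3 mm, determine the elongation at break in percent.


Elongation = (Lf - L0) / L0 * 100
= (168.3 - 25.9) / 25.9 * 100
= 142.4 / 25.9 * 100
= 549.8%

549.8%


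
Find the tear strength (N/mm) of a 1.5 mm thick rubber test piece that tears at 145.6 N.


Tear strength = force / thickness
= 145.6 / 1.5
= 97.07 N/mm

97.07 N/mm


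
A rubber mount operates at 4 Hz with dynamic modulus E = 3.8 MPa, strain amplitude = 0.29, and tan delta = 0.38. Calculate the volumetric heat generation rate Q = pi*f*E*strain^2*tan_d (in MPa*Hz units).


Q = pi * f * E * strain^2 * tan_d
= pi * 4 * 3.8 * 0.29^2 * 0.38
= pi * 4 * 3.8 * 0.0841 * 0.38
= 1.5261

Q = 1.5261


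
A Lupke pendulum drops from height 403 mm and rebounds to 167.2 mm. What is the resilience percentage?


Resilience = h_rebound / h_drop * 100
= 167.2 / 403 * 100
= 41.5%

41.5%


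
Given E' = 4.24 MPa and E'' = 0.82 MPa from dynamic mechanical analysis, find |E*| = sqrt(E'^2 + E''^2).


|E*| = sqrt(E'^2 + E''^2)
= sqrt(4.24^2 + 0.82^2)
= sqrt(17.9776 + 0.6724)
= 4.319 MPa

4.319 MPa


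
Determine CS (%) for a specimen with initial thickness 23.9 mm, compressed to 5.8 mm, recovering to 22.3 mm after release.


CS = (t0 - recovered) / (t0 - ts) * 100
= (23.9 - 22.3) / (23.9 - 5.8) * 100
= 1.6 / 18.1 * 100
= 8.8%

8.8%


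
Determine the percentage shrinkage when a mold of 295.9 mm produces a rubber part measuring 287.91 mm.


Shrinkage = (mold - part) / mold * 100
= (295.9 - 287.91) / 295.9 * 100
= 7.99 / 295.9 * 100
= 2.7%

2.7%


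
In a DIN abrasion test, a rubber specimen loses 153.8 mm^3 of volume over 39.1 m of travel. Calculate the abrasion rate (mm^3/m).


Rate = volume_loss / distance
= 153.8 / 39.1
= 3.934 mm^3/m

3.934 mm^3/m


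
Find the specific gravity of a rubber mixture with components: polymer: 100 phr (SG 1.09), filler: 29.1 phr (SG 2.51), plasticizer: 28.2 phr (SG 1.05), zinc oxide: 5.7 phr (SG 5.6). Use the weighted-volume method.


Sum of weights = 163.0
Volume contributions:
  polymer: 100/1.09 = 91.7431
  filler: 29.1/2.51 = 11.5936
  plasticizer: 28.2/1.05 = 26.8571
  zinc oxide: 5.7/5.6 = 1.0179
Sum of volumes = 131.2117
SG = 163.0 / 131.2117 = 1.242

SG = 1.242


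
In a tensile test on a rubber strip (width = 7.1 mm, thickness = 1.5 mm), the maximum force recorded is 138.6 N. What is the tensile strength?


Area = width * thickness = 7.1 * 1.5 = 10.65 mm^2
TS = force / area = 138.6 / 10.65 = 13.01 MPa

13.01 MPa


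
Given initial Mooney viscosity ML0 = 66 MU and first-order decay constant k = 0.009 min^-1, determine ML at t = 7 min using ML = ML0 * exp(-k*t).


ML = ML0 * exp(-k * t)
ML = 66 * exp(-0.009 * 7)
ML = 66 * 0.9389
ML = 61.97 MU

61.97 MU


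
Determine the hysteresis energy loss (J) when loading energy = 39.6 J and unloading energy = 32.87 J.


Hysteresis loss = loading - unloading
= 39.6 - 32.87
= 6.73 J

6.73 J


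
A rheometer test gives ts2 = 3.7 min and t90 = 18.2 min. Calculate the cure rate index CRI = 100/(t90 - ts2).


CRI = 100 / (t90 - ts2)
= 100 / (18.2 - 3.7)
= 100 / 14.5
= 6.9 min^-1

6.9 min^-1


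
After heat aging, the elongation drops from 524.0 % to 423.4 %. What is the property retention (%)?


Retention = aged / original * 100
= 423.4 / 524.0 * 100
= 80.8%

80.8%


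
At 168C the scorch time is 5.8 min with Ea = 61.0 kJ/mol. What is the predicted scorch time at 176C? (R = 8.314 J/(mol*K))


Convert temperatures: T1 = 168 + 273.15 = 441.15 K, T2 = 176 + 273.15 = 449.15 K
ts2_new = 5.8 * exp(61000 / 8.314 * (1/449.15 - 1/441.15))
1/T2 - 1/T1 = -4.0375e-05
ts2_new = 4.31 min

4.31 min


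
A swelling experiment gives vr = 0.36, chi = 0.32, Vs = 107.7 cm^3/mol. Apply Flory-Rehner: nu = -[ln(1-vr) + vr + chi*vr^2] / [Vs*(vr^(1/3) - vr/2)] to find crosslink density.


ln(1 - vr) = ln(1 - 0.36) = -0.4463
Numerator = -((-0.4463) + 0.36 + 0.32 * 0.36^2) = 0.0448
Denominator = 107.7 * (0.36^(1/3) - 0.36/2) = 57.2295
nu = 0.0448 / 57.2295 = 7.8308e-04 mol/cm^3

7.8308e-04 mol/cm^3


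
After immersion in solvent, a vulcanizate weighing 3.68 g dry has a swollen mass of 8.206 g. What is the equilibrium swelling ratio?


Q = W_swollen / W_dry
Q = 8.206 / 3.68
Q = 2.23

Q = 2.23


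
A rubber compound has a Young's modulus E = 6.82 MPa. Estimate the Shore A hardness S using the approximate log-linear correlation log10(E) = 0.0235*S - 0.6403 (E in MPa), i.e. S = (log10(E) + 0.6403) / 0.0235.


log10(E) = 0.0235*S - 0.6403  =>  S = (log10(E) + 0.6403) / 0.0235
log10(6.82) = 0.833784
S = (0.833784 + 0.6403) / 0.0235 = 1.474084 / 0.0235
S = 62.7

Shore A = 62.7


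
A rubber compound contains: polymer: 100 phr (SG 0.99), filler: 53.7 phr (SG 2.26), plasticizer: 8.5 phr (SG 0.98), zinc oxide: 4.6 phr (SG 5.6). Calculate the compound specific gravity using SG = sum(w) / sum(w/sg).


Sum of weights = 166.8
Volume contributions:
  polymer: 100/0.99 = 101.0101
  filler: 53.7/2.26 = 23.7611
  plasticizer: 8.5/0.98 = 8.6735
  zinc oxide: 4.6/5.6 = 0.8214
Sum of volumes = 134.2661
SG = 166.8 / 134.2661 = 1.242

SG = 1.242


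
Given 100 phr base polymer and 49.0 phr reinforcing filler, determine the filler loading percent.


Filler % = filler / (rubber + filler) * 100
= 49.0 / (100 + 49.0) * 100
= 49.0 / 149.0 * 100
= 32.89%

32.89%


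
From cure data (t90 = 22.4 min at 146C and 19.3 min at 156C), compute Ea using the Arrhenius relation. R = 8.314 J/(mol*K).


T1 = 419.15 K, T2 = 429.15 K
1/T1 - 1/T2 = 5.5593e-05
ln(t1/t2) = ln(22.4/19.3) = 0.1490
Ea = 8.314 * 0.1490 / 5.5593e-05 = 22276.4616 J/mol
Ea = 22.28 kJ/mol

22.28 kJ/mol


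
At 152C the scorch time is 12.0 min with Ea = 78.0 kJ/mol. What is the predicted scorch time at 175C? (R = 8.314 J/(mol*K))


Convert temperatures: T1 = 152 + 273.15 = 425.15 K, T2 = 175 + 273.15 = 448.15 K
ts2_new = 12.0 * exp(78000 / 8.314 * (1/448.15 - 1/425.15))
1/T2 - 1/T1 = -1.2072e-04
ts2_new = 3.87 min

3.87 min


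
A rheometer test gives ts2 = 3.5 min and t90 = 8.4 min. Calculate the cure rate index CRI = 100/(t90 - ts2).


CRI = 100 / (t90 - ts2)
= 100 / (8.4 - 3.5)
= 100 / 4.9
= 20.41 min^-1

20.41 min^-1


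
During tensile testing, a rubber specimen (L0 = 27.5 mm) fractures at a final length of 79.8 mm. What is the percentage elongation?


Elongation = (Lf - L0) / L0 * 100
= (79.8 - 27.5) / 27.5 * 100
= 52.3 / 27.5 * 100
= 190.2%

190.2%


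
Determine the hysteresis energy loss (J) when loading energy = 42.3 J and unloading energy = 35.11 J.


Hysteresis loss = loading - unloading
= 42.3 - 35.11
= 7.19 J

7.19 J


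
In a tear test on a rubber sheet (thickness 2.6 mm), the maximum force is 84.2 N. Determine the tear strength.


Tear strength = force / thickness
= 84.2 / 2.6
= 32.38 N/mm

32.38 N/mm


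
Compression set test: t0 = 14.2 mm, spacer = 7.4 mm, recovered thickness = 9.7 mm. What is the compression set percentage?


CS = (t0 - recovered) / (t0 - ts) * 100
= (14.2 - 9.7) / (14.2 - 7.4) * 100
= 4.5 / 6.8 * 100
= 66.2%

66.2%


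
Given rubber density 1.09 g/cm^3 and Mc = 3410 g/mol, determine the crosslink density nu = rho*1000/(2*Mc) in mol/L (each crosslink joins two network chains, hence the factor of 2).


nu = rho * 1000 / (2 * Mc)
nu = 1.09 * 1000 / (2 * 3410)
nu = 1090.0 / 6820
nu = 0.1598 mol/L

0.1598 mol/L


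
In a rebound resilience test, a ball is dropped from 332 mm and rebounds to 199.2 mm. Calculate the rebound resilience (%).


Resilience = h_rebound / h_drop * 100
= 199.2 / 332 * 100
= 60.0%

60.0%


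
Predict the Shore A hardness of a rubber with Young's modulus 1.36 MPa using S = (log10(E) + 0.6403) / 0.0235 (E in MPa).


log10(E) = 0.0235*S - 0.6403  =>  S = (log10(E) + 0.6403) / 0.0235
log10(1.36) = 0.133539
S = (0.133539 + 0.6403) / 0.0235 = 0.773839 / 0.0235
S = 32.9

Shore A = 32.9


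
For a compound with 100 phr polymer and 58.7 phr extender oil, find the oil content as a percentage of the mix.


Oil % = oil / (100 + oil) * 100
= 58.7 / (100 + 58.7) * 100
= 58.7 / 158.7 * 100
= 36.99%

36.99%


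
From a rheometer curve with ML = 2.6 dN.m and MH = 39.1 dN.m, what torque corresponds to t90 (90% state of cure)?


M90 = ML + 0.9 * (MH - ML)
M90 = 2.6 + 0.9 * (39.1 - 2.6)
M90 = 2.6 + 0.9 * 36.5
M90 = 35.45 dN.m

35.45 dN.m


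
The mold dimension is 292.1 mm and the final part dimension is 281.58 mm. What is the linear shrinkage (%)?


Shrinkage = (mold - part) / mold * 100
= (292.1 - 281.58) / 292.1 * 100
= 10.52 / 292.1 * 100
= 3.6%

3.6%


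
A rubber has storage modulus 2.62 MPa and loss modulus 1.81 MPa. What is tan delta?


tan delta = E'' / E'
= 1.81 / 2.62
= 0.6908

tan delta = 0.6908


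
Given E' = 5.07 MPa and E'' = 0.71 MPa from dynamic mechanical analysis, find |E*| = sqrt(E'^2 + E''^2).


|E*| = sqrt(E'^2 + E''^2)
= sqrt(5.07^2 + 0.71^2)
= sqrt(25.7049 + 0.5041)
= 5.119 MPa

5.119 MPa


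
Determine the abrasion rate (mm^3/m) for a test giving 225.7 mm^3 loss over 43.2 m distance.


Rate = volume_loss / distance
= 225.7 / 43.2
= 5.225 mm^3/m

5.225 mm^3/m


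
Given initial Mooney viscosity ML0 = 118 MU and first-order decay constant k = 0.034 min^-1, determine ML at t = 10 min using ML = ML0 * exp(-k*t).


ML = ML0 * exp(-k * t)
ML = 118 * exp(-0.034 * 10)
ML = 118 * 0.7118
ML = 83.99 MU

83.99 MU


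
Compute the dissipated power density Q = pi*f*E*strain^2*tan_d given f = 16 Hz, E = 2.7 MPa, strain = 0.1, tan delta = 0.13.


Q = pi * f * E * strain^2 * tan_d
= pi * 16 * 2.7 * 0.1^2 * 0.13
= pi * 16 * 2.7 * 0.0100 * 0.13
= 0.1764

Q = 0.1764


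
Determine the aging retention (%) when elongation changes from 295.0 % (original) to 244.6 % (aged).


Retention = aged / original * 100
= 244.6 / 295.0 * 100
= 82.9%

82.9%


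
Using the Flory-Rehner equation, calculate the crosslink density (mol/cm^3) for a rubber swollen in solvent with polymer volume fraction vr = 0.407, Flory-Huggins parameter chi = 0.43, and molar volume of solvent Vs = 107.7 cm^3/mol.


ln(1 - vr) = ln(1 - 0.407) = -0.5226
Numerator = -((-0.5226) + 0.407 + 0.43 * 0.407^2) = 0.0443
Denominator = 107.7 * (0.407^(1/3) - 0.407/2) = 57.8973
nu = 0.0443 / 57.8973 = 7.6570e-04 mol/cm^3

7.6570e-04 mol/cm^3


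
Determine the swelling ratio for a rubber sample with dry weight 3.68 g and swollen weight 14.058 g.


Q = W_swollen / W_dry
Q = 14.058 / 3.68
Q = 3.82

Q = 3.82


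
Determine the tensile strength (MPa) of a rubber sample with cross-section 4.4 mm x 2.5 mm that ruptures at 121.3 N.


Area = width * thickness = 4.4 * 2.5 = 11.0 mm^2
TS = force / area = 121.3 / 11.0 = 11.03 MPa

11.03 MPa


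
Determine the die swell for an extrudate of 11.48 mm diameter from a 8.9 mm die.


Die swell ratio = D_extrudate / D_die
= 11.48 / 8.9
= 1.29

Die swell = 1.29


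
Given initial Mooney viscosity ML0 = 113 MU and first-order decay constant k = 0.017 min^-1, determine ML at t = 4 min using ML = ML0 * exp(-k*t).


ML = ML0 * exp(-k * t)
ML = 113 * exp(-0.017 * 4)
ML = 113 * 0.9343
ML = 105.57 MU

105.57 MU


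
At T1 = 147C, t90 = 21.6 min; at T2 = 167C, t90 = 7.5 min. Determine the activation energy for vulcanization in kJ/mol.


T1 = 420.15 K, T2 = 440.15 K
1/T1 - 1/T2 = 1.0815e-04
ln(t1/t2) = ln(21.6/7.5) = 1.0578
Ea = 8.314 * 1.0578 / 1.0815e-04 = 81317.6232 J/mol
Ea = 81.32 kJ/mol

81.32 kJ/mol


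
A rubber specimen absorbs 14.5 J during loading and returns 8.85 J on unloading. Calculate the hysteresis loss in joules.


Hysteresis loss = loading - unloading
= 14.5 - 8.85
= 5.65 J

5.65 J


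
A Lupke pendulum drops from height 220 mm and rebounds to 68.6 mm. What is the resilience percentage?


Resilience = h_rebound / h_drop * 100
= 68.6 / 220 * 100
= 31.2%

31.2%


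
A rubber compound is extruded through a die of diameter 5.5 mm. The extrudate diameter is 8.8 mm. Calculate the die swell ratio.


Die swell ratio = D_extrudate / D_die
= 8.8 / 5.5
= 1.6

Die swell = 1.6


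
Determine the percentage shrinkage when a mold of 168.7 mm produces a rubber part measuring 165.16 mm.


Shrinkage = (mold - part) / mold * 100
= (168.7 - 165.16) / 168.7 * 100
= 3.54 / 168.7 * 100
= 2.1%

2.1%


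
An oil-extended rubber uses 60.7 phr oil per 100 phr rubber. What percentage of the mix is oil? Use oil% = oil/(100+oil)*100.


Oil % = oil / (100 + oil) * 100
= 60.7 / (100 + 60.7) * 100
= 60.7 / 160.7 * 100
= 37.77%

37.77%


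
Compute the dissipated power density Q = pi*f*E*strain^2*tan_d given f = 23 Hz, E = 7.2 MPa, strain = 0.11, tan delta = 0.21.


Q = pi * f * E * strain^2 * tan_d
= pi * 23 * 7.2 * 0.11^2 * 0.21
= pi * 23 * 7.2 * 0.0121 * 0.21
= 1.3219

Q = 1.3219


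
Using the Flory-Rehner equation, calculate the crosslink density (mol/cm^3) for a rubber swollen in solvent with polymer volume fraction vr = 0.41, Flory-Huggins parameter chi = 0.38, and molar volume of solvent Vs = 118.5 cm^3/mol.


ln(1 - vr) = ln(1 - 0.41) = -0.5276
Numerator = -((-0.5276) + 0.41 + 0.38 * 0.41^2) = 0.0538
Denominator = 118.5 * (0.41^(1/3) - 0.41/2) = 63.7407
nu = 0.0538 / 63.7407 = 8.4334e-04 mol/cm^3

8.4334e-04 mol/cm^3


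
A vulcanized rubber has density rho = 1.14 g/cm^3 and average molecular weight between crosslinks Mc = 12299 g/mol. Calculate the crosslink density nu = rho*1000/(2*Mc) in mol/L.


nu = rho * 1000 / (2 * Mc)
nu = 1.14 * 1000 / (2 * 12299)
nu = 1140.0 / 24598
nu = 0.0463 mol/L

0.0463 mol/L


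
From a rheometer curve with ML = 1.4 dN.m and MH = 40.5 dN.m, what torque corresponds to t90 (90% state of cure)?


M90 = ML + 0.9 * (MH - ML)
M90 = 1.4 + 0.9 * (40.5 - 1.4)
M90 = 1.4 + 0.9 * 39.1
M90 = 36.59 dN.m

36.59 dN.m


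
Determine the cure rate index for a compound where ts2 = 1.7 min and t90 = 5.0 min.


CRI = 100 / (t90 - ts2)
= 100 / (5.0 - 1.7)
= 100 / 3.3
= 30.3 min^-1

30.3 min^-1


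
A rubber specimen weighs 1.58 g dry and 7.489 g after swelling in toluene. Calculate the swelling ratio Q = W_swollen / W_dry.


Q = W_swollen / W_dry
Q = 7.489 / 1.58
Q = 4.74

Q = 4.74


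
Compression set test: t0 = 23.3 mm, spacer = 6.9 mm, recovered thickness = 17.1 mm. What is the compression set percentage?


CS = (t0 - recovered) / (t0 - ts) * 100
= (23.3 - 17.1) / (23.3 - 6.9) * 100
= 6.2 / 16.4 * 100
= 37.8%

37.8%


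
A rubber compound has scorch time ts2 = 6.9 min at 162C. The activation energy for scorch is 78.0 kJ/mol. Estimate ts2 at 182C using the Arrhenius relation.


Convert temperatures: T1 = 162 + 273.15 = 435.15 K, T2 = 182 + 273.15 = 455.15 K
ts2_new = 6.9 * exp(78000 / 8.314 * (1/455.15 - 1/435.15))
1/T2 - 1/T1 = -1.0098e-04
ts2_new = 2.68 min

2.68 min


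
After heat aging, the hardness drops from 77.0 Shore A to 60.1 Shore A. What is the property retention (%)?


Retention = aged / original * 100
= 60.1 / 77.0 * 100
= 78.1%

78.1%


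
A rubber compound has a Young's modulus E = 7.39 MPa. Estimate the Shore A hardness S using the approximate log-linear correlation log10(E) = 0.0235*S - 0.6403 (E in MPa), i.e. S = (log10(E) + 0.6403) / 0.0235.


log10(E) = 0.0235*S - 0.6403  =>  S = (log10(E) + 0.6403) / 0.0235
log10(7.39) = 0.868644
S = (0.868644 + 0.6403) / 0.0235 = 1.508944 / 0.0235
S = 64.2

Shore A = 64.2


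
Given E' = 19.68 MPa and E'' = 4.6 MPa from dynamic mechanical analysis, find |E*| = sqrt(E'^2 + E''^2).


|E*| = sqrt(E'^2 + E''^2)
= sqrt(19.68^2 + 4.6^2)
= sqrt(387.3024 + 21.1600)
= 20.21 MPa

20.21 MPa


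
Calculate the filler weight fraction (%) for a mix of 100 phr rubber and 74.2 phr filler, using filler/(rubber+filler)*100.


Filler % = filler / (rubber + filler) * 100
= 74.2 / (100 + 74.2) * 100
= 74.2 / 174.2 * 100
= 42.59%

42.59%


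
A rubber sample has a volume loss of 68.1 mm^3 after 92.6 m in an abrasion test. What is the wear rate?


Rate = volume_loss / distance
= 68.1 / 92.6
= 0.735 mm^3/m

0.735 mm^3/m


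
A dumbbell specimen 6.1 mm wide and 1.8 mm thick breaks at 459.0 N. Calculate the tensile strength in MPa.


Area = width * thickness = 6.1 * 1.8 = 10.98 mm^2
TS = force / area = 459.0 / 10.98 = 41.8 MPa

41.8 MPa


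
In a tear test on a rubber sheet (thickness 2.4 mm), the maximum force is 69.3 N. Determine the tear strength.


Tear strength = force / thickness
= 69.3 / 2.4
= 28.88 N/mm

28.88 N/mm


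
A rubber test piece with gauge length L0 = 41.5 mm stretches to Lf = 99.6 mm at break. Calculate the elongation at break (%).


Elongation = (Lf - L0) / L0 * 100
= (99.6 - 41.5) / 41.5 * 100
= 58.1 / 41.5 * 100
= 140.0%

140.0%


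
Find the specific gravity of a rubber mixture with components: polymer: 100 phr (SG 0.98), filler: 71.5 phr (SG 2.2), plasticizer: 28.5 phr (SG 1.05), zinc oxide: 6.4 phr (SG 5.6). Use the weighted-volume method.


Sum of weights = 206.4
Volume contributions:
  polymer: 100/0.98 = 102.0408
  filler: 71.5/2.2 = 32.5000
  plasticizer: 28.5/1.05 = 27.1429
  zinc oxide: 6.4/5.6 = 1.1429
Sum of volumes = 162.8265
SG = 206.4 / 162.8265 = 1.268

SG = 1.268


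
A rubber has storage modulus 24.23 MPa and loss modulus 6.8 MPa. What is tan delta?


tan delta = E'' / E'
= 6.8 / 24.23
= 0.2806

tan delta = 0.2806


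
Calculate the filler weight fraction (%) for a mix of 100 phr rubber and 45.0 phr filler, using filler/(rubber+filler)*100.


Filler % = filler / (rubber + filler) * 100
= 45.0 / (100 + 45.0) * 100
= 45.0 / 145.0 * 100
= 31.03%

31.03%


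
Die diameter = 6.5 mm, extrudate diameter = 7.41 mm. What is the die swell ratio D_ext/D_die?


Die swell ratio = D_extrudate / D_die
= 7.41 / 6.5
= 1.14

Die swell = 1.14


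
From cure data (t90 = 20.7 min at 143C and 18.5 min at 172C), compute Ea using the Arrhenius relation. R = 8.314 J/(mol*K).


T1 = 416.15 K, T2 = 445.15 K
1/T1 - 1/T2 = 1.5655e-04
ln(t1/t2) = ln(20.7/18.5) = 0.1124
Ea = 8.314 * 0.1124 / 1.5655e-04 = 5967.4873 J/mol
Ea = 5.97 kJ/mol

5.97 kJ/mol


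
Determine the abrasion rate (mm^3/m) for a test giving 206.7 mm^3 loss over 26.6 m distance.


Rate = volume_loss / distance
= 206.7 / 26.6
= 7.771 mm^3/m

7.771 mm^3/m


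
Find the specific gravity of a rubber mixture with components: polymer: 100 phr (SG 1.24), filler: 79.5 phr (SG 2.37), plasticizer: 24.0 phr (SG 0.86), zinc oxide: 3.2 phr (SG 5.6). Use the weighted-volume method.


Sum of weights = 206.7
Volume contributions:
  polymer: 100/1.24 = 80.6452
  filler: 79.5/2.37 = 33.5443
  plasticizer: 24.0/0.86 = 27.9070
  zinc oxide: 3.2/5.6 = 0.5714
Sum of volumes = 142.6679
SG = 206.7 / 142.6679 = 1.449

SG = 1.449


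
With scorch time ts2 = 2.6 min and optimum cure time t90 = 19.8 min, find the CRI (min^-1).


CRI = 100 / (t90 - ts2)
= 100 / (19.8 - 2.6)
= 100 / 17.2
= 5.81 min^-1

5.81 min^-1


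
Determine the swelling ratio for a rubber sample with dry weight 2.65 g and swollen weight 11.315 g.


Q = W_swollen / W_dry
Q = 11.315 / 2.65
Q = 4.27

Q = 4.27


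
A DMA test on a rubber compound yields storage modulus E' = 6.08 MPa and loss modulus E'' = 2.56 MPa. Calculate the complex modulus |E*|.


|E*| = sqrt(E'^2 + E''^2)
= sqrt(6.08^2 + 2.56^2)
= sqrt(36.9664 + 6.5536)
= 6.597 MPa

6.597 MPa


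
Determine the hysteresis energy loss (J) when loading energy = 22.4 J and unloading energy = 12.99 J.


Hysteresis loss = loading - unloading
= 22.4 - 12.99
= 9.41 J

9.41 J


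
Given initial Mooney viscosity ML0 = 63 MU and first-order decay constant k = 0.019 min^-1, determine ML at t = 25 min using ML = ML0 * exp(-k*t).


ML = ML0 * exp(-k * t)
ML = 63 * exp(-0.019 * 25)
ML = 63 * 0.6219
ML = 39.18 MU

39.18 MU


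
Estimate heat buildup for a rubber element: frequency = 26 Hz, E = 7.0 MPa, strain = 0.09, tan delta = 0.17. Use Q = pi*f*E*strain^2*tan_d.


Q = pi * f * E * strain^2 * tan_d
= pi * 26 * 7.0 * 0.09^2 * 0.17
= pi * 26 * 7.0 * 0.0081 * 0.17
= 0.7873

Q = 0.7873


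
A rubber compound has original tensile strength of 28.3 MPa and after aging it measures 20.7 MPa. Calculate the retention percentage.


Retention = aged / original * 100
= 20.7 / 28.3 * 100
= 73.1%

73.1%


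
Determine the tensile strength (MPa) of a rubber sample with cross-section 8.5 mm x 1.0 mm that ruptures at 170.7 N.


Area = width * thickness = 8.5 * 1.0 = 8.5 mm^2
TS = force / area = 170.7 / 8.5 = 20.08 MPa

20.08 MPa


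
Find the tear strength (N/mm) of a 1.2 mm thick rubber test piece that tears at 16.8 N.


Tear strength = force / thickness
= 16.8 / 1.2
= 14.0 N/mm

14.0 N/mm


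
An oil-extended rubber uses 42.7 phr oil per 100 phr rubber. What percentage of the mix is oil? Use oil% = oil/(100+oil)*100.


Oil % = oil / (100 + oil) * 100
= 42.7 / (100 + 42.7) * 100
= 42.7 / 142.7 * 100
= 29.92%

29.92%


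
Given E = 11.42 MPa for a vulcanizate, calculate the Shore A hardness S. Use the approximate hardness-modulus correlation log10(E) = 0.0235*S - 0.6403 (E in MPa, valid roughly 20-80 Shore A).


log10(E) = 0.0235*S - 0.6403  =>  S = (log10(E) + 0.6403) / 0.0235
log10(11.42) = 1.057666
S = (1.057666 + 0.6403) / 0.0235 = 1.697966 / 0.0235
S = 72.3

Shore A = 72.3


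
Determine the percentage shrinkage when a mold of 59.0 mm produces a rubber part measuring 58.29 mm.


Shrinkage = (mold - part) / mold * 100
= (59.0 - 58.29) / 59.0 * 100
= 0.71 / 59.0 * 100
= 1.2%

1.2%


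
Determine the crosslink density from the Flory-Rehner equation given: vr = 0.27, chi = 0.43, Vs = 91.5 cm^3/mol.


ln(1 - vr) = ln(1 - 0.27) = -0.3147
Numerator = -((-0.3147) + 0.27 + 0.43 * 0.27^2) = 0.0134
Denominator = 91.5 * (0.27^(1/3) - 0.27/2) = 46.7867
nu = 0.0134 / 46.7867 = 2.8563e-04 mol/cm^3

2.8563e-04 mol/cm^3


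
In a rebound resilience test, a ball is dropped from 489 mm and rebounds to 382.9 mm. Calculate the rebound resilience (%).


Resilience = h_rebound / h_drop * 100
= 382.9 / 489 * 100
= 78.3%

78.3%


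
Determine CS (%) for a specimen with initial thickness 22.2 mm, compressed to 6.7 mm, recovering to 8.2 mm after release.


CS = (t0 - recovered) / (t0 - ts) * 100
= (22.2 - 8.2) / (22.2 - 6.7) * 100
= 14.0 / 15.5 * 100
= 90.3%

90.3%


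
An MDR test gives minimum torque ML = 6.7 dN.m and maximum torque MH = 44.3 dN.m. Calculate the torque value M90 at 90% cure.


M90 = ML + 0.9 * (MH - ML)
M90 = 6.7 + 0.9 * (44.3 - 6.7)
M90 = 6.7 + 0.9 * 37.6
M90 = 40.54 dN.m

40.54 dN.m


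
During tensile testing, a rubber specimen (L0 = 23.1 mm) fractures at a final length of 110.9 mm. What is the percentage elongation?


Elongation = (Lf - L0) / L0 * 100
= (110.9 - 23.1) / 23.1 * 100
= 87.8 / 23.1 * 100
= 380.1%

380.1%


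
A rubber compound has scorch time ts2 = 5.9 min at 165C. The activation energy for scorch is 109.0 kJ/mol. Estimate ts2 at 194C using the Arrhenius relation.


Convert temperatures: T1 = 165 + 273.15 = 438.15 K, T2 = 194 + 273.15 = 467.15 K
ts2_new = 5.9 * exp(109000 / 8.314 * (1/467.15 - 1/438.15))
1/T2 - 1/T1 = -1.4168e-04
ts2_new = 0.92 min

0.92 min


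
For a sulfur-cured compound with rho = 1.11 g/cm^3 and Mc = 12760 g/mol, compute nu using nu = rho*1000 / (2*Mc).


nu = rho * 1000 / (2 * Mc)
nu = 1.11 * 1000 / (2 * 12760)
nu = 1110.0 / 25520
nu = 0.0435 mol/L

0.0435 mol/L


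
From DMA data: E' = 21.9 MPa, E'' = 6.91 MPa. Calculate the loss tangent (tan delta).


tan delta = E'' / E'
= 6.91 / 21.9
= 0.3155

tan delta = 0.3155
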